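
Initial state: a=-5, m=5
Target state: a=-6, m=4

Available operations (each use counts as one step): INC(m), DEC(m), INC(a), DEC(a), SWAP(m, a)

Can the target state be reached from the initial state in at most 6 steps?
Yes

Path (2 steps): DEC(m) → DEC(a)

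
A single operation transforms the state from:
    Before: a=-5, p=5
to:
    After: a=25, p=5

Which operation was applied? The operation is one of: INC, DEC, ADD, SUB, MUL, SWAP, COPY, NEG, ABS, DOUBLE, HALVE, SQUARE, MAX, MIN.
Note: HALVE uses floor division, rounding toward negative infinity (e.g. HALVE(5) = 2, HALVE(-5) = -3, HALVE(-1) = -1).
SQUARE(a)

Analyzing the change:
Before: a=-5, p=5
After: a=25, p=5
Variable a changed from -5 to 25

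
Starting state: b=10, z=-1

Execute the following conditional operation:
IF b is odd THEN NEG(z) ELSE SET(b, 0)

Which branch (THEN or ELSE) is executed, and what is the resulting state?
Branch: ELSE, Final state: b=0, z=-1

Evaluating condition: b is odd
Condition is False, so ELSE branch executes
After SET(b, 0): b=0, z=-1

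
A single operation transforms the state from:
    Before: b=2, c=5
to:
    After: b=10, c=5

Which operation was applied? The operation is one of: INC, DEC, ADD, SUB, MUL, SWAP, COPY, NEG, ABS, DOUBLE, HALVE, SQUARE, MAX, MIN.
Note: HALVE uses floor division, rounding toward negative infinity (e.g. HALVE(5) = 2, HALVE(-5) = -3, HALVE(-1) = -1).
MUL(b, c)

Analyzing the change:
Before: b=2, c=5
After: b=10, c=5
Variable b changed from 2 to 10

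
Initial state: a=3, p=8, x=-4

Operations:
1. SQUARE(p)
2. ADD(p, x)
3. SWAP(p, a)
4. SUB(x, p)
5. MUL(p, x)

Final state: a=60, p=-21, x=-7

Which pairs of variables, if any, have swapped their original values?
None

Comparing initial and final values:
x: -4 → -7
a: 3 → 60
p: 8 → -21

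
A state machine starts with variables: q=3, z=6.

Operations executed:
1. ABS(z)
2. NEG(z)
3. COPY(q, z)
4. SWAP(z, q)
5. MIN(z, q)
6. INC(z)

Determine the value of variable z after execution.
z = -5

Tracing execution:
Step 1: ABS(z) → z = 6
Step 2: NEG(z) → z = -6
Step 3: COPY(q, z) → z = -6
Step 4: SWAP(z, q) → z = -6
Step 5: MIN(z, q) → z = -6
Step 6: INC(z) → z = -5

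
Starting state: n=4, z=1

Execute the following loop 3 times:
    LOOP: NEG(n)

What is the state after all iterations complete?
n=-4, z=1

Iteration trace:
Start: n=4, z=1
After iteration 1: n=-4, z=1
After iteration 2: n=4, z=1
After iteration 3: n=-4, z=1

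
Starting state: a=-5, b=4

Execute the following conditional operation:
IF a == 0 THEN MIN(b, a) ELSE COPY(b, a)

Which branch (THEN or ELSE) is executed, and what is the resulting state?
Branch: ELSE, Final state: a=-5, b=-5

Evaluating condition: a == 0
a = -5
Condition is False, so ELSE branch executes
After COPY(b, a): a=-5, b=-5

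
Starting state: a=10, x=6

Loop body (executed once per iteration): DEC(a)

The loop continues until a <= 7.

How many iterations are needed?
3

Tracing iterations:
Initial: a=10, x=6
After iteration 1: a=9, x=6
After iteration 2: a=8, x=6
After iteration 3: a=7, x=6
a <= 7 now holds, so the loop exits after 3 iterations.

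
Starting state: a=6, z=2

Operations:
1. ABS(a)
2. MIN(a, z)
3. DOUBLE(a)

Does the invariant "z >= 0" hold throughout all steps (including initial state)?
Yes

The invariant holds at every step.

State at each step:
Initial: a=6, z=2
After step 1: a=6, z=2
After step 2: a=2, z=2
After step 3: a=4, z=2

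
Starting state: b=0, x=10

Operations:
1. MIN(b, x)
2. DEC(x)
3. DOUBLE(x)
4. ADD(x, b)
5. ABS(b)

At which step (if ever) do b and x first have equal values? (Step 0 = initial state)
Never

b and x never become equal during execution.

Comparing values at each step:
Initial: b=0, x=10
After step 1: b=0, x=10
After step 2: b=0, x=9
After step 3: b=0, x=18
After step 4: b=0, x=18
After step 5: b=0, x=18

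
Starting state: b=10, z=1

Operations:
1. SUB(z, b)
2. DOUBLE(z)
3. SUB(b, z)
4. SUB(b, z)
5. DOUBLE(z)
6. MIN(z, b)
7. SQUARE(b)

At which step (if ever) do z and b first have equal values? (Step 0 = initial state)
Never

z and b never become equal during execution.

Comparing values at each step:
Initial: z=1, b=10
After step 1: z=-9, b=10
After step 2: z=-18, b=10
After step 3: z=-18, b=28
After step 4: z=-18, b=46
After step 5: z=-36, b=46
After step 6: z=-36, b=46
After step 7: z=-36, b=2116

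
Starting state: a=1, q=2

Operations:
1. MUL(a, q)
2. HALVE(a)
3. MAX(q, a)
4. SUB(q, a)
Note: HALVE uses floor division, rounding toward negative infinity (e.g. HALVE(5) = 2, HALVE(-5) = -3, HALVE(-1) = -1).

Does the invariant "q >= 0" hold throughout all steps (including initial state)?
Yes

The invariant holds at every step.

State at each step:
Initial: a=1, q=2
After step 1: a=2, q=2
After step 2: a=1, q=2
After step 3: a=1, q=2
After step 4: a=1, q=1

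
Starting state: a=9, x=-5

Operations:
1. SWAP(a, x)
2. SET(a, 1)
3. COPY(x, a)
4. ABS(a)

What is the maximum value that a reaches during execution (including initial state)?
9

Values of a at each step:
Initial: a = 9 ← maximum
After step 1: a = -5
After step 2: a = 1
After step 3: a = 1
After step 4: a = 1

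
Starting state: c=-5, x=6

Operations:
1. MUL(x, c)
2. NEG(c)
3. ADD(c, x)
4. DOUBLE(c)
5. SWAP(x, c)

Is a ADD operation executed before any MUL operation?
No

First ADD: step 3
First MUL: step 1
Since 3 > 1, MUL comes first.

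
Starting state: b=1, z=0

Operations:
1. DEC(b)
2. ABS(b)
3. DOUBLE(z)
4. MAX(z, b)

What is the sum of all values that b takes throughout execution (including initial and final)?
1

Values of b at each step:
Initial: b = 1
After step 1: b = 0
After step 2: b = 0
After step 3: b = 0
After step 4: b = 0
Sum = 1 + 0 + 0 + 0 + 0 = 1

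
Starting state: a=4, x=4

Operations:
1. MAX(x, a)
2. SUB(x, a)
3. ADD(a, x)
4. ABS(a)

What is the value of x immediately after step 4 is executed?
x = 0

Tracing x through execution:
Initial: x = 4
After step 1 (MAX(x, a)): x = 4
After step 2 (SUB(x, a)): x = 0
After step 3 (ADD(a, x)): x = 0
After step 4 (ABS(a)): x = 0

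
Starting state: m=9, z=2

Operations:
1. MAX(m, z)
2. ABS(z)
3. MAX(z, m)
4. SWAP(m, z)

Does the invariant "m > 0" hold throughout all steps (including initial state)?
Yes

The invariant holds at every step.

State at each step:
Initial: m=9, z=2
After step 1: m=9, z=2
After step 2: m=9, z=2
After step 3: m=9, z=9
After step 4: m=9, z=9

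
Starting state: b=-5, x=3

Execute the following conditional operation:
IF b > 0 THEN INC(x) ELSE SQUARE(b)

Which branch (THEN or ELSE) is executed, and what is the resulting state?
Branch: ELSE, Final state: b=25, x=3

Evaluating condition: b > 0
b = -5
Condition is False, so ELSE branch executes
After SQUARE(b): b=25, x=3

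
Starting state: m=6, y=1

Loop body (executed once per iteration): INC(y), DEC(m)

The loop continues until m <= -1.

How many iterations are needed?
7

Tracing iterations:
Initial: m=6, y=1
After iteration 1: m=5, y=2
After iteration 2: m=4, y=3
After iteration 3: m=3, y=4
After iteration 4: m=2, y=5
After iteration 5: m=1, y=6
After iteration 6: m=0, y=7
After iteration 7: m=-1, y=8
m <= -1 now holds, so the loop exits after 7 iterations.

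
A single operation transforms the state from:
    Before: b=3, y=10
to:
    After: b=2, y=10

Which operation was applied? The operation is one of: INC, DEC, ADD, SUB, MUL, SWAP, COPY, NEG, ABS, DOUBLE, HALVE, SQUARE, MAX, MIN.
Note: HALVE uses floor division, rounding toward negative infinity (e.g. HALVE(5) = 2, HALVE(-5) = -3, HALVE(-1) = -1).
DEC(b)

Analyzing the change:
Before: b=3, y=10
After: b=2, y=10
Variable b changed from 3 to 2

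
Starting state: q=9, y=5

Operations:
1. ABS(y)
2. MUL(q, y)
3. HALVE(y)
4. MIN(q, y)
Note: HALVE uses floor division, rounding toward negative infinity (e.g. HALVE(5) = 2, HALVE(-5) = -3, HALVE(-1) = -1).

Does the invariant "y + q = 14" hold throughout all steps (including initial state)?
No, violated after step 2

The invariant is violated after step 2.

State at each step:
Initial: q=9, y=5
After step 1: q=9, y=5
After step 2: q=45, y=5
After step 3: q=45, y=2
After step 4: q=2, y=2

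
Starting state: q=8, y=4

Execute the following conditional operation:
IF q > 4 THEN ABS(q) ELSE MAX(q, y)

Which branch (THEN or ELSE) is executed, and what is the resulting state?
Branch: THEN, Final state: q=8, y=4

Evaluating condition: q > 4
q = 8
Condition is True, so THEN branch executes
After ABS(q): q=8, y=4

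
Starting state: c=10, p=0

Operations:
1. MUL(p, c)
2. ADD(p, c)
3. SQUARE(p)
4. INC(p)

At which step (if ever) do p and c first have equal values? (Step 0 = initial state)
Step 2

p and c first become equal after step 2.

Comparing values at each step:
Initial: p=0, c=10
After step 1: p=0, c=10
After step 2: p=10, c=10 ← equal!
After step 3: p=100, c=10
After step 4: p=101, c=10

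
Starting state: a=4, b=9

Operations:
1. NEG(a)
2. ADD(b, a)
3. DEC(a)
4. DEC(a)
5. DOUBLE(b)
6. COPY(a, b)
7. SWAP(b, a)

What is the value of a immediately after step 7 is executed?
a = 10

Tracing a through execution:
Initial: a = 4
After step 1 (NEG(a)): a = -4
After step 2 (ADD(b, a)): a = -4
After step 3 (DEC(a)): a = -5
After step 4 (DEC(a)): a = -6
After step 5 (DOUBLE(b)): a = -6
After step 6 (COPY(a, b)): a = 10
After step 7 (SWAP(b, a)): a = 10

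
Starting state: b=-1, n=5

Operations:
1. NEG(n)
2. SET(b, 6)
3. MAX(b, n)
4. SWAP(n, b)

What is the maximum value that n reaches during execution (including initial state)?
6

Values of n at each step:
Initial: n = 5
After step 1: n = -5
After step 2: n = -5
After step 3: n = -5
After step 4: n = 6 ← maximum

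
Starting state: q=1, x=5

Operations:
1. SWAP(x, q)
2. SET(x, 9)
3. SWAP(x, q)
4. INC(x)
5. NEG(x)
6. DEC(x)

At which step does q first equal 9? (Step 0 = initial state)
Step 3

Tracing q:
Initial: q = 1
After step 1: q = 5
After step 2: q = 5
After step 3: q = 9 ← first occurrence
After step 4: q = 9
After step 5: q = 9
After step 6: q = 9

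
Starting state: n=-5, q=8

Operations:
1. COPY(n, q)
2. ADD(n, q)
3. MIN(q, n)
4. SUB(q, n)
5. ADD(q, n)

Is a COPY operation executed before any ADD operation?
Yes

First COPY: step 1
First ADD: step 2
Since 1 < 2, COPY comes first.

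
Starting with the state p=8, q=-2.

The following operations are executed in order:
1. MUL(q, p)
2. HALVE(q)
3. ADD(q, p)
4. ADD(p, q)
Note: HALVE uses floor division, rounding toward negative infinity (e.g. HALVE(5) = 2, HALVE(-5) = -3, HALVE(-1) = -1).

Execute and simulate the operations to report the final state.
{p: 8, q: 0}

Step-by-step execution:
Initial: p=8, q=-2
After step 1 (MUL(q, p)): p=8, q=-16
After step 2 (HALVE(q)): p=8, q=-8
After step 3 (ADD(q, p)): p=8, q=0
After step 4 (ADD(p, q)): p=8, q=0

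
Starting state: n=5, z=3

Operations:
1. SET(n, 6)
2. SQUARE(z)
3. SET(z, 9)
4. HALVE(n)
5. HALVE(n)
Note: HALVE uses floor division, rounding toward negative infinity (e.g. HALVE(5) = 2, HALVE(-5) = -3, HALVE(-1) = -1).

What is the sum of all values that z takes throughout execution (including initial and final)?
42

Values of z at each step:
Initial: z = 3
After step 1: z = 3
After step 2: z = 9
After step 3: z = 9
After step 4: z = 9
After step 5: z = 9
Sum = 3 + 3 + 9 + 9 + 9 + 9 = 42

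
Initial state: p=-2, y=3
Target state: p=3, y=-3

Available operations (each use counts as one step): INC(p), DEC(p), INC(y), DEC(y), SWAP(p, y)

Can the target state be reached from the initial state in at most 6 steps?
Yes

Path (2 steps): DEC(p) → SWAP(p, y)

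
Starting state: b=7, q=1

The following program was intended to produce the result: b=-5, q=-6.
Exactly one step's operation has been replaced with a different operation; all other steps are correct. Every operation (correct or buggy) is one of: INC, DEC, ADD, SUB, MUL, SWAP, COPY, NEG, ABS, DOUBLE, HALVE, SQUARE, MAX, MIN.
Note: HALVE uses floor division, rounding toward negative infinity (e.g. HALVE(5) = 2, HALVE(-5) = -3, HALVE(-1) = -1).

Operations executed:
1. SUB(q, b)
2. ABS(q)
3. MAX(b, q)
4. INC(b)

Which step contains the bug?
Step 2

Trace with buggy code:
Initial: b=7, q=1
After step 1: b=7, q=-6
After step 2: b=7, q=6
After step 3: b=7, q=6
After step 4: b=8, q=6
Actual final b=8, q=6 ≠ expected b=-5, q=-6.
Step 2 is the only position where a single-operation replacement can produce the expected result.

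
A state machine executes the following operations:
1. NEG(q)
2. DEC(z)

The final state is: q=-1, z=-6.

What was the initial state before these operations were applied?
q=1, z=-5

Working backwards:
Final state: q=-1, z=-6
Before step 2 (DEC(z)): q=-1, z=-5
Before step 1 (NEG(q)): q=1, z=-5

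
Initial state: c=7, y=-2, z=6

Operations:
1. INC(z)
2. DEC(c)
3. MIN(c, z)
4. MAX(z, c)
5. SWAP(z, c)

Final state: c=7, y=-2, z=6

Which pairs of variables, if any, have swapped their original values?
None

Comparing initial and final values:
z: 6 → 6
c: 7 → 7
y: -2 → -2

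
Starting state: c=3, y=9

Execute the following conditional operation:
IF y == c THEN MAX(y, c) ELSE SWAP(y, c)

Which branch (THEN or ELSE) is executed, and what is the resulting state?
Branch: ELSE, Final state: c=9, y=3

Evaluating condition: y == c
y = 9, c = 3
Condition is False, so ELSE branch executes
After SWAP(y, c): c=9, y=3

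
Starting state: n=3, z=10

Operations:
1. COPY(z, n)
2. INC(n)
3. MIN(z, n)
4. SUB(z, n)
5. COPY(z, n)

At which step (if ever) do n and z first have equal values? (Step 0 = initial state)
Step 1

n and z first become equal after step 1.

Comparing values at each step:
Initial: n=3, z=10
After step 1: n=3, z=3 ← equal!
After step 2: n=4, z=3
After step 3: n=4, z=3
After step 4: n=4, z=-1
After step 5: n=4, z=4 ← equal!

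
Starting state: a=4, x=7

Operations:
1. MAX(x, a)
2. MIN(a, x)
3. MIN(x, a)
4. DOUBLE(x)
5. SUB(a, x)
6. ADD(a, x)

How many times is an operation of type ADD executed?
1

Counting ADD operations:
Step 6: ADD(a, x) ← ADD
Total: 1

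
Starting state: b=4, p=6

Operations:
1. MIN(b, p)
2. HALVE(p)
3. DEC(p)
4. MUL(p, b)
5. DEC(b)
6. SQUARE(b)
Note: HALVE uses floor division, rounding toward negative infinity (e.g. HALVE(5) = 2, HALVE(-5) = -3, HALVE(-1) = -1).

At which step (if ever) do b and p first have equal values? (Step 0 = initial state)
Never

b and p never become equal during execution.

Comparing values at each step:
Initial: b=4, p=6
After step 1: b=4, p=6
After step 2: b=4, p=3
After step 3: b=4, p=2
After step 4: b=4, p=8
After step 5: b=3, p=8
After step 6: b=9, p=8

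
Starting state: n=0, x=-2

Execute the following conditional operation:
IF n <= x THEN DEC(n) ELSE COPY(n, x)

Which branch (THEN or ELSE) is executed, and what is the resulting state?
Branch: ELSE, Final state: n=-2, x=-2

Evaluating condition: n <= x
n = 0, x = -2
Condition is False, so ELSE branch executes
After COPY(n, x): n=-2, x=-2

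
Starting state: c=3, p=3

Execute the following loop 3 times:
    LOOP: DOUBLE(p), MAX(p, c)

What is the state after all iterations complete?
c=3, p=24

Iteration trace:
Start: c=3, p=3
After iteration 1: c=3, p=6
After iteration 2: c=3, p=12
After iteration 3: c=3, p=24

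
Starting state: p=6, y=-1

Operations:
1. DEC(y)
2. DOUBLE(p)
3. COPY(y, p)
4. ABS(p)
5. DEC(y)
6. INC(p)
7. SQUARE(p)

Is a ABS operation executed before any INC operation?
Yes

First ABS: step 4
First INC: step 6
Since 4 < 6, ABS comes first.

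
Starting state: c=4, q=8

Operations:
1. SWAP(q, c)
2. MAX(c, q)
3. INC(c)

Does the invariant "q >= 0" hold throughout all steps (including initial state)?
Yes

The invariant holds at every step.

State at each step:
Initial: c=4, q=8
After step 1: c=8, q=4
After step 2: c=8, q=4
After step 3: c=9, q=4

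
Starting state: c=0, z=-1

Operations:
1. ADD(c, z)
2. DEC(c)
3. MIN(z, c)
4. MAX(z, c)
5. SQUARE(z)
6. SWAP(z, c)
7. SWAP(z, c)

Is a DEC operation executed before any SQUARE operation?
Yes

First DEC: step 2
First SQUARE: step 5
Since 2 < 5, DEC comes first.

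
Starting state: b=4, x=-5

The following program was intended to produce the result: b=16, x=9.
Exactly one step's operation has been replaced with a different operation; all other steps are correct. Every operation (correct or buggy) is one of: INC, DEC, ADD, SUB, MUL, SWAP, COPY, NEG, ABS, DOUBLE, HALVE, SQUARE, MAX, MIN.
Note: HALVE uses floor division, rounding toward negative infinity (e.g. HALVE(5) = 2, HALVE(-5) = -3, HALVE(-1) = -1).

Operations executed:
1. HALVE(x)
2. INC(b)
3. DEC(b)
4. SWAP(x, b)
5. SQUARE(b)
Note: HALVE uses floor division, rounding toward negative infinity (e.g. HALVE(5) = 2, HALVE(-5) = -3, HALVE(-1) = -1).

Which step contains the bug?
Step 4

Trace with buggy code:
Initial: b=4, x=-5
After step 1: b=4, x=-3
After step 2: b=5, x=-3
After step 3: b=4, x=-3
After step 4: b=-3, x=4
After step 5: b=9, x=4
Actual final b=9, x=4 ≠ expected b=16, x=9.
Step 4 is the only position where a single-operation replacement can produce the expected result.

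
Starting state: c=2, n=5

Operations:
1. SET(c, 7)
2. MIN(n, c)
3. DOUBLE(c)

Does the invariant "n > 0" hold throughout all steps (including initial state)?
Yes

The invariant holds at every step.

State at each step:
Initial: c=2, n=5
After step 1: c=7, n=5
After step 2: c=7, n=5
After step 3: c=14, n=5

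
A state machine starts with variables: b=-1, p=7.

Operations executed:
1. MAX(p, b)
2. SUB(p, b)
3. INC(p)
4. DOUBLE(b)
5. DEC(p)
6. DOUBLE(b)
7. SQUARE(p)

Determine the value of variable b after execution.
b = -4

Tracing execution:
Step 1: MAX(p, b) → b = -1
Step 2: SUB(p, b) → b = -1
Step 3: INC(p) → b = -1
Step 4: DOUBLE(b) → b = -2
Step 5: DEC(p) → b = -2
Step 6: DOUBLE(b) → b = -4
Step 7: SQUARE(p) → b = -4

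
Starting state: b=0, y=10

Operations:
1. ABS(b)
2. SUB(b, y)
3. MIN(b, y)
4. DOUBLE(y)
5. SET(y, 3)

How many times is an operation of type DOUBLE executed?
1

Counting DOUBLE operations:
Step 4: DOUBLE(y) ← DOUBLE
Total: 1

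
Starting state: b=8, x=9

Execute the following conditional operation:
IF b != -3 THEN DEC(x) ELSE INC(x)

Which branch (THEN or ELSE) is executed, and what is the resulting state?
Branch: THEN, Final state: b=8, x=8

Evaluating condition: b != -3
b = 8
Condition is True, so THEN branch executes
After DEC(x): b=8, x=8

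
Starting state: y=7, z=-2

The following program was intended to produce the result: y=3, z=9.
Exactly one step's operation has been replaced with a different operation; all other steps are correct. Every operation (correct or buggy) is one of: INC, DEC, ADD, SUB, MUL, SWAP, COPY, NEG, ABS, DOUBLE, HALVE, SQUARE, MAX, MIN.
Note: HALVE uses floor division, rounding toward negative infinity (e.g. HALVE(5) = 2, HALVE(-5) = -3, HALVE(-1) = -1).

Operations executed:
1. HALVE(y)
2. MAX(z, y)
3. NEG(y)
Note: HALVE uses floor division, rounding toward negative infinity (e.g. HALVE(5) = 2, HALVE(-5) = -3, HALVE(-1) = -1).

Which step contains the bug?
Step 3

Trace with buggy code:
Initial: y=7, z=-2
After step 1: y=3, z=-2
After step 2: y=3, z=3
After step 3: y=-3, z=3
Actual final y=-3, z=3 ≠ expected y=3, z=9.
Step 3 is the only position where a single-operation replacement can produce the expected result.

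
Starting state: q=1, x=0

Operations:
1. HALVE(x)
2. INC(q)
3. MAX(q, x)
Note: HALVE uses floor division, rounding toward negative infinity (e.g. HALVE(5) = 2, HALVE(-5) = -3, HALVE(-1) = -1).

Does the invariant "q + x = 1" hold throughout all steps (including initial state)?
No, violated after step 2

The invariant is violated after step 2.

State at each step:
Initial: q=1, x=0
After step 1: q=1, x=0
After step 2: q=2, x=0
After step 3: q=2, x=0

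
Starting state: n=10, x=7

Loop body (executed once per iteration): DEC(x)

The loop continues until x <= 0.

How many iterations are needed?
7

Tracing iterations:
Initial: n=10, x=7
After iteration 1: n=10, x=6
After iteration 2: n=10, x=5
After iteration 3: n=10, x=4
After iteration 4: n=10, x=3
After iteration 5: n=10, x=2
After iteration 6: n=10, x=1
After iteration 7: n=10, x=0
x <= 0 now holds, so the loop exits after 7 iterations.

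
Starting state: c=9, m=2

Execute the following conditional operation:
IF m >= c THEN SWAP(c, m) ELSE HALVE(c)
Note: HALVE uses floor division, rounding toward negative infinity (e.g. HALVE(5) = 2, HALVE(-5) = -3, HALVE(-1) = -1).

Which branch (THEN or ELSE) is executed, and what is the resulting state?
Branch: ELSE, Final state: c=4, m=2

Evaluating condition: m >= c
m = 2, c = 9
Condition is False, so ELSE branch executes
After HALVE(c): c=4, m=2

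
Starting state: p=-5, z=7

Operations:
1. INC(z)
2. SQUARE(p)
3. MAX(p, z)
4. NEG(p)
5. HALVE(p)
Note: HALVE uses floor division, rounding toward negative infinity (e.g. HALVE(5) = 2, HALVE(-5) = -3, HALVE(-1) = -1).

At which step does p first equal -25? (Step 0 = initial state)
Step 4

Tracing p:
Initial: p = -5
After step 1: p = -5
After step 2: p = 25
After step 3: p = 25
After step 4: p = -25 ← first occurrence
After step 5: p = -13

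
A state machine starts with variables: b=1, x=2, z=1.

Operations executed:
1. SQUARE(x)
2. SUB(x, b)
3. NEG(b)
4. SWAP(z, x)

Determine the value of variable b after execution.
b = -1

Tracing execution:
Step 1: SQUARE(x) → b = 1
Step 2: SUB(x, b) → b = 1
Step 3: NEG(b) → b = -1
Step 4: SWAP(z, x) → b = -1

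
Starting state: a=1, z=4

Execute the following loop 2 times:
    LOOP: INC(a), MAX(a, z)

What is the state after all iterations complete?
a=5, z=4

Iteration trace:
Start: a=1, z=4
After iteration 1: a=4, z=4
After iteration 2: a=5, z=4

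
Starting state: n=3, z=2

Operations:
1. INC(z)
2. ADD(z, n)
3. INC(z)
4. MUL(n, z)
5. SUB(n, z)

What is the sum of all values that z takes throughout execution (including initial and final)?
32

Values of z at each step:
Initial: z = 2
After step 1: z = 3
After step 2: z = 6
After step 3: z = 7
After step 4: z = 7
After step 5: z = 7
Sum = 2 + 3 + 6 + 7 + 7 + 7 = 32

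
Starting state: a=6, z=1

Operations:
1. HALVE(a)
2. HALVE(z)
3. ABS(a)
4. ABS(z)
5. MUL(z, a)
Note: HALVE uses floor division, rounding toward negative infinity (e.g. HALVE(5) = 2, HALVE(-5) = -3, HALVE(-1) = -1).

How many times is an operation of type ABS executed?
2

Counting ABS operations:
Step 3: ABS(a) ← ABS
Step 4: ABS(z) ← ABS
Total: 2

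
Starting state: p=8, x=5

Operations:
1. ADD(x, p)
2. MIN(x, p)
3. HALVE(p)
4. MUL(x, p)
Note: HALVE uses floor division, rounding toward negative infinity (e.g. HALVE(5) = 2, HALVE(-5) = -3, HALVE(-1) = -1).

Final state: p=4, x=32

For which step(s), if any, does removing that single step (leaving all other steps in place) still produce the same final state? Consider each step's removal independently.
None - removing any single step changes the final result

Testing removal of each single step:
Without step 1: final = p=4, x=20 (different)
Without step 2: final = p=4, x=52 (different)
Without step 3: final = p=8, x=64 (different)
Without step 4: final = p=4, x=8 (different)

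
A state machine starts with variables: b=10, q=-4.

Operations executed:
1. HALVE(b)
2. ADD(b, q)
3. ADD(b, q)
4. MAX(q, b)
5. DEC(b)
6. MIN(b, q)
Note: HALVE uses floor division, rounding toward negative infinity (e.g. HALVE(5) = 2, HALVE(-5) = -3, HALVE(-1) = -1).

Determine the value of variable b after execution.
b = -4

Tracing execution:
Step 1: HALVE(b) → b = 5
Step 2: ADD(b, q) → b = 1
Step 3: ADD(b, q) → b = -3
Step 4: MAX(q, b) → b = -3
Step 5: DEC(b) → b = -4
Step 6: MIN(b, q) → b = -4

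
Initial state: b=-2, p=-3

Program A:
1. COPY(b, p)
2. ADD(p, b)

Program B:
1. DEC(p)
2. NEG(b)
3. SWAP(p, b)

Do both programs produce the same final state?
No

Program A final state: b=-3, p=-6
Program B final state: b=-4, p=2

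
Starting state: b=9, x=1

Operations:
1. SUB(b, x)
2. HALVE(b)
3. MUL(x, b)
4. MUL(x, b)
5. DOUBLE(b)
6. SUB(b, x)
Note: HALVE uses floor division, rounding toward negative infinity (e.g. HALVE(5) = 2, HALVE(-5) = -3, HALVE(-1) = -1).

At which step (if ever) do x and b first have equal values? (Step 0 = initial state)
Step 3

x and b first become equal after step 3.

Comparing values at each step:
Initial: x=1, b=9
After step 1: x=1, b=8
After step 2: x=1, b=4
After step 3: x=4, b=4 ← equal!
After step 4: x=16, b=4
After step 5: x=16, b=8
After step 6: x=16, b=-8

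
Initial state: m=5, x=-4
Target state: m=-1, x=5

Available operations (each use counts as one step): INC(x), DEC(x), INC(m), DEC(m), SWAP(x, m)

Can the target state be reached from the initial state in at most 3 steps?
No

The target state cannot be reached within 3 steps.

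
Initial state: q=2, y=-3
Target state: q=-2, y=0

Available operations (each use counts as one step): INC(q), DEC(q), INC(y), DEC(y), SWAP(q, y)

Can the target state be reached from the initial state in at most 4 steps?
Yes

Path (4 steps): DEC(q) → DEC(q) → INC(y) → SWAP(q, y)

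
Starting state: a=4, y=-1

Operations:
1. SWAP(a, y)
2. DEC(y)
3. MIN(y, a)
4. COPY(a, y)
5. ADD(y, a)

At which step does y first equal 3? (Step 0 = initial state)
Step 2

Tracing y:
Initial: y = -1
After step 1: y = 4
After step 2: y = 3 ← first occurrence
After step 3: y = -1
After step 4: y = -1
After step 5: y = -2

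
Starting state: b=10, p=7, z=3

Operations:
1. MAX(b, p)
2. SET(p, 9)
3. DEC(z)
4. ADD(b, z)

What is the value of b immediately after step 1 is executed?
b = 10

Tracing b through execution:
Initial: b = 10
After step 1 (MAX(b, p)): b = 10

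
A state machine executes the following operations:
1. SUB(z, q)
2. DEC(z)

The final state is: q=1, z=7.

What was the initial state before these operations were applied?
q=1, z=9

Working backwards:
Final state: q=1, z=7
Before step 2 (DEC(z)): q=1, z=8
Before step 1 (SUB(z, q)): q=1, z=9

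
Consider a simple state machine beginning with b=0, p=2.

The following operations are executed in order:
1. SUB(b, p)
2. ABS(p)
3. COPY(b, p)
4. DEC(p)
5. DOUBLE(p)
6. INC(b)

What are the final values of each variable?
{b: 3, p: 2}

Step-by-step execution:
Initial: b=0, p=2
After step 1 (SUB(b, p)): b=-2, p=2
After step 2 (ABS(p)): b=-2, p=2
After step 3 (COPY(b, p)): b=2, p=2
After step 4 (DEC(p)): b=2, p=1
After step 5 (DOUBLE(p)): b=2, p=2
After step 6 (INC(b)): b=3, p=2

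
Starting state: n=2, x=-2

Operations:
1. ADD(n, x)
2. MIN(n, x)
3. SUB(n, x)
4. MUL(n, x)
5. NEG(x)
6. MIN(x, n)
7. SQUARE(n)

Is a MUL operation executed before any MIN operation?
No

First MUL: step 4
First MIN: step 2
Since 4 > 2, MIN comes first.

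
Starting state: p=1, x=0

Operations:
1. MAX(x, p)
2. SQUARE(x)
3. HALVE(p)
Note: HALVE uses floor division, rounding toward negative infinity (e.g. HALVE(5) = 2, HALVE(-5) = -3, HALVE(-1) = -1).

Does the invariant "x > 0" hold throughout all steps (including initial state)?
No, violated at the initial state

The invariant is violated at the initial state (step 0).

State at each step:
Initial: p=1, x=0
After step 1: p=1, x=1
After step 2: p=1, x=1
After step 3: p=0, x=1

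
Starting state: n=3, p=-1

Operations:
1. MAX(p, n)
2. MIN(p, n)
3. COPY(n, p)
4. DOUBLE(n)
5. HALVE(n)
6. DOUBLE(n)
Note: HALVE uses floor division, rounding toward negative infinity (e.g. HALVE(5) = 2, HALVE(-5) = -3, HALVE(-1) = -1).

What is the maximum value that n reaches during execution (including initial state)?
6

Values of n at each step:
Initial: n = 3
After step 1: n = 3
After step 2: n = 3
After step 3: n = 3
After step 4: n = 6 ← maximum
After step 5: n = 3
After step 6: n = 6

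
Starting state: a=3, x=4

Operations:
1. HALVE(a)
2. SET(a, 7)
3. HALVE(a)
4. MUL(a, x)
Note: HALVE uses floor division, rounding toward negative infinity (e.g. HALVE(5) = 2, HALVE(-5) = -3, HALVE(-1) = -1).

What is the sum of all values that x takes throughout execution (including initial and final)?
20

Values of x at each step:
Initial: x = 4
After step 1: x = 4
After step 2: x = 4
After step 3: x = 4
After step 4: x = 4
Sum = 4 + 4 + 4 + 4 + 4 = 20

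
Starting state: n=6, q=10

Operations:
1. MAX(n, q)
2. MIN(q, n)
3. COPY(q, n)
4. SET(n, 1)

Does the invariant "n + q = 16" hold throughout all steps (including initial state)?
No, violated after step 1

The invariant is violated after step 1.

State at each step:
Initial: n=6, q=10
After step 1: n=10, q=10
After step 2: n=10, q=10
After step 3: n=10, q=10
After step 4: n=1, q=10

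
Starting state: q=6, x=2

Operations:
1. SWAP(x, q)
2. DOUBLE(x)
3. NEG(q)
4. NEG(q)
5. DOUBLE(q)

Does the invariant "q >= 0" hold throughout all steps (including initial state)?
No, violated after step 3

The invariant is violated after step 3.

State at each step:
Initial: q=6, x=2
After step 1: q=2, x=6
After step 2: q=2, x=12
After step 3: q=-2, x=12
After step 4: q=2, x=12
After step 5: q=4, x=12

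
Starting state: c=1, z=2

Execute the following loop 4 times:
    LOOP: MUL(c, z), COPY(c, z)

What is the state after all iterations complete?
c=2, z=2

Iteration trace:
Start: c=1, z=2
After iteration 1: c=2, z=2
After iteration 2: c=2, z=2
After iteration 3: c=2, z=2
After iteration 4: c=2, z=2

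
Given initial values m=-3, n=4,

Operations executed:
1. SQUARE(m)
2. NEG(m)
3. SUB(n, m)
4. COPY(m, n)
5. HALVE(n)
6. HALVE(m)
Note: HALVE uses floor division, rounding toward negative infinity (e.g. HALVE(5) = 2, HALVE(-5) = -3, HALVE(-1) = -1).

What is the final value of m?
m = 6

Tracing execution:
Step 1: SQUARE(m) → m = 9
Step 2: NEG(m) → m = -9
Step 3: SUB(n, m) → m = -9
Step 4: COPY(m, n) → m = 13
Step 5: HALVE(n) → m = 13
Step 6: HALVE(m) → m = 6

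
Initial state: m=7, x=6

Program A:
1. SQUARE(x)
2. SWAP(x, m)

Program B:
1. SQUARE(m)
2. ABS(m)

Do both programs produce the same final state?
No

Program A final state: m=36, x=7
Program B final state: m=49, x=6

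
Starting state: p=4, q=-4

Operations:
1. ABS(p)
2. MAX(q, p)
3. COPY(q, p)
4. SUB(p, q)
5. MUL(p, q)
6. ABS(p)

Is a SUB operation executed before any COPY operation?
No

First SUB: step 4
First COPY: step 3
Since 4 > 3, COPY comes first.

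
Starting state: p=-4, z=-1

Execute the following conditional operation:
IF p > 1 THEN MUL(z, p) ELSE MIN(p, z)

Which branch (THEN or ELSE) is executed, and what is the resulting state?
Branch: ELSE, Final state: p=-4, z=-1

Evaluating condition: p > 1
p = -4
Condition is False, so ELSE branch executes
After MIN(p, z): p=-4, z=-1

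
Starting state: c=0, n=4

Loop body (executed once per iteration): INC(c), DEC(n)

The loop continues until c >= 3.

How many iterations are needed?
3

Tracing iterations:
Initial: c=0, n=4
After iteration 1: c=1, n=3
After iteration 2: c=2, n=2
After iteration 3: c=3, n=1
c >= 3 now holds, so the loop exits after 3 iterations.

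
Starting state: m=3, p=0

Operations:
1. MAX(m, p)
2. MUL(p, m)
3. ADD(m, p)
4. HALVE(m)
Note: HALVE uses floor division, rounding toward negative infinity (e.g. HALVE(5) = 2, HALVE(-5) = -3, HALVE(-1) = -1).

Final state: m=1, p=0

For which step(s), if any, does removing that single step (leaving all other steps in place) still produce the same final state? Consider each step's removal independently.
Step(s) 1, 2, 3

Testing removal of each single step:
Without step 1: final = m=1, p=0 (same)
Without step 2: final = m=1, p=0 (same)
Without step 3: final = m=1, p=0 (same)
Without step 4: final = m=3, p=0 (different)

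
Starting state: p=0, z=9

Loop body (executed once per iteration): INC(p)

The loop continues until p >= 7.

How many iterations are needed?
7

Tracing iterations:
Initial: p=0, z=9
After iteration 1: p=1, z=9
After iteration 2: p=2, z=9
After iteration 3: p=3, z=9
After iteration 4: p=4, z=9
After iteration 5: p=5, z=9
After iteration 6: p=6, z=9
After iteration 7: p=7, z=9
p >= 7 now holds, so the loop exits after 7 iterations.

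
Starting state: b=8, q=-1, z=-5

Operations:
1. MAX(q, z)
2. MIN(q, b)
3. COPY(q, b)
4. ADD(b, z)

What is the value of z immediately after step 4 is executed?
z = -5

Tracing z through execution:
Initial: z = -5
After step 1 (MAX(q, z)): z = -5
After step 2 (MIN(q, b)): z = -5
After step 3 (COPY(q, b)): z = -5
After step 4 (ADD(b, z)): z = -5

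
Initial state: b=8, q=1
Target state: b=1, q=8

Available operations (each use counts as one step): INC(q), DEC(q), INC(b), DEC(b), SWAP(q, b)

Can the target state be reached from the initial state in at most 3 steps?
Yes

Path (1 step): SWAP(q, b)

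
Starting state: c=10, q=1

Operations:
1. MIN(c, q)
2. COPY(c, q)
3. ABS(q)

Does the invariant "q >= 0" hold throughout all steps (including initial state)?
Yes

The invariant holds at every step.

State at each step:
Initial: c=10, q=1
After step 1: c=1, q=1
After step 2: c=1, q=1
After step 3: c=1, q=1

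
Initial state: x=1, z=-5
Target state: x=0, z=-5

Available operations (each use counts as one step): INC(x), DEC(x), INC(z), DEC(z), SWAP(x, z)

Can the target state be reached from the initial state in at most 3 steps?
Yes

Path (1 step): DEC(x)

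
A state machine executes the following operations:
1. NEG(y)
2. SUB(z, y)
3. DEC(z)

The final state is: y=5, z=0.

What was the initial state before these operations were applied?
y=-5, z=6

Working backwards:
Final state: y=5, z=0
Before step 3 (DEC(z)): y=5, z=1
Before step 2 (SUB(z, y)): y=5, z=6
Before step 1 (NEG(y)): y=-5, z=6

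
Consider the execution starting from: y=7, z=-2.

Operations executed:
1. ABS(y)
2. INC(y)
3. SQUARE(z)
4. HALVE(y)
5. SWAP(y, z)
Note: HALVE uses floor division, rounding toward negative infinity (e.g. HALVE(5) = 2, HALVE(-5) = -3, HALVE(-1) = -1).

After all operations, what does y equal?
y = 4

Tracing execution:
Step 1: ABS(y) → y = 7
Step 2: INC(y) → y = 8
Step 3: SQUARE(z) → y = 8
Step 4: HALVE(y) → y = 4
Step 5: SWAP(y, z) → y = 4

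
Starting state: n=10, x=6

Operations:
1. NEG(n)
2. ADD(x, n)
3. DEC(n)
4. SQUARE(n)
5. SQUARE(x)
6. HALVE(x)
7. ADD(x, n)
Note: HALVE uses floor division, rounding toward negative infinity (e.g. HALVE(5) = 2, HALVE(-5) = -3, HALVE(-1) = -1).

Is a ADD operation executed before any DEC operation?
Yes

First ADD: step 2
First DEC: step 3
Since 2 < 3, ADD comes first.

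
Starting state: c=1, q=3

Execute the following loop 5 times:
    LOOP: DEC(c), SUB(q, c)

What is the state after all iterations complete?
c=-4, q=13

Iteration trace:
Start: c=1, q=3
After iteration 1: c=0, q=3
After iteration 2: c=-1, q=4
After iteration 3: c=-2, q=6
After iteration 4: c=-3, q=9
After iteration 5: c=-4, q=13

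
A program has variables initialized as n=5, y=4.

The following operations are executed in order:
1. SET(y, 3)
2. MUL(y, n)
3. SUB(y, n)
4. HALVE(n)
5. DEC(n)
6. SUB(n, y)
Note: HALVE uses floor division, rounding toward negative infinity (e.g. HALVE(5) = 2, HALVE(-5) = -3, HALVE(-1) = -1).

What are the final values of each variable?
{n: -9, y: 10}

Step-by-step execution:
Initial: n=5, y=4
After step 1 (SET(y, 3)): n=5, y=3
After step 2 (MUL(y, n)): n=5, y=15
After step 3 (SUB(y, n)): n=5, y=10
After step 4 (HALVE(n)): n=2, y=10
After step 5 (DEC(n)): n=1, y=10
After step 6 (SUB(n, y)): n=-9, y=10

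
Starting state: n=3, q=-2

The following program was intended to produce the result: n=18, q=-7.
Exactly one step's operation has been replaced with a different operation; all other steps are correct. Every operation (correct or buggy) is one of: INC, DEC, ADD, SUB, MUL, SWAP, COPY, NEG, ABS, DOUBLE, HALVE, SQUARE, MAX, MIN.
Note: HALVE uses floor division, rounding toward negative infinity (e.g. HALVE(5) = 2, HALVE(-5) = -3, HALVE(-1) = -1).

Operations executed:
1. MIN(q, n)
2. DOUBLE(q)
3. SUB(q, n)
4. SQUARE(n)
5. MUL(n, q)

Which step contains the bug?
Step 5

Trace with buggy code:
Initial: n=3, q=-2
After step 1: n=3, q=-2
After step 2: n=3, q=-4
After step 3: n=3, q=-7
After step 4: n=9, q=-7
After step 5: n=-63, q=-7
Actual final n=-63, q=-7 ≠ expected n=18, q=-7.
Step 5 is the only position where a single-operation replacement can produce the expected result.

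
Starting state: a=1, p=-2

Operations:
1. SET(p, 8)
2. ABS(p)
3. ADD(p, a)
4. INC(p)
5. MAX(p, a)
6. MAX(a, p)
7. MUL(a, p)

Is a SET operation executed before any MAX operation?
Yes

First SET: step 1
First MAX: step 5
Since 1 < 5, SET comes first.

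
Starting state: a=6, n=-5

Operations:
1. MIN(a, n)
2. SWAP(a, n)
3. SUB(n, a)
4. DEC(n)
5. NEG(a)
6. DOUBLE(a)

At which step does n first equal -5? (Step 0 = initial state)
Step 0

Tracing n:
Initial: n = -5 ← first occurrence
After step 1: n = -5
After step 2: n = -5
After step 3: n = 0
After step 4: n = -1
After step 5: n = -1
After step 6: n = -1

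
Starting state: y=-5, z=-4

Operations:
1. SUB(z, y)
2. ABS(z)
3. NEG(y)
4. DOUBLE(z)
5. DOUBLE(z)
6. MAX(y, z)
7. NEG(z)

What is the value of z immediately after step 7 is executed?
z = -4

Tracing z through execution:
Initial: z = -4
After step 1 (SUB(z, y)): z = 1
After step 2 (ABS(z)): z = 1
After step 3 (NEG(y)): z = 1
After step 4 (DOUBLE(z)): z = 2
After step 5 (DOUBLE(z)): z = 4
After step 6 (MAX(y, z)): z = 4
After step 7 (NEG(z)): z = -4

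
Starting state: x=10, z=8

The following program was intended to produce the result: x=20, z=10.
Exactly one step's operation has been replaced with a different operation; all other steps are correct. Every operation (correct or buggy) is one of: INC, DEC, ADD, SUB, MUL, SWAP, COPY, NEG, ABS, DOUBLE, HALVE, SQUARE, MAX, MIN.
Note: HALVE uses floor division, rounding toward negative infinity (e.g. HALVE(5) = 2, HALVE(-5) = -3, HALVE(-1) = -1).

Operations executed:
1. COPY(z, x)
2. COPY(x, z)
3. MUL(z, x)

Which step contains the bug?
Step 3

Trace with buggy code:
Initial: x=10, z=8
After step 1: x=10, z=10
After step 2: x=10, z=10
After step 3: x=10, z=100
Actual final x=10, z=100 ≠ expected x=20, z=10.
Step 3 is the only position where a single-operation replacement can produce the expected result.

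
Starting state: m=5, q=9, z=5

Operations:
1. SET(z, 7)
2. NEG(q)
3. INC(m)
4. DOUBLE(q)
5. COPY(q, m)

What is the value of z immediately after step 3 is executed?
z = 7

Tracing z through execution:
Initial: z = 5
After step 1 (SET(z, 7)): z = 7
After step 2 (NEG(q)): z = 7
After step 3 (INC(m)): z = 7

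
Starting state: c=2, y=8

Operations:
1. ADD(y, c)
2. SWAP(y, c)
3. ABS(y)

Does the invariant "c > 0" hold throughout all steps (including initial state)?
Yes

The invariant holds at every step.

State at each step:
Initial: c=2, y=8
After step 1: c=2, y=10
After step 2: c=10, y=2
After step 3: c=10, y=2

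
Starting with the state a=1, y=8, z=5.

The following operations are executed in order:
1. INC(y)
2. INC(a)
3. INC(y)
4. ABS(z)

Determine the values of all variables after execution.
{a: 2, y: 10, z: 5}

Step-by-step execution:
Initial: a=1, y=8, z=5
After step 1 (INC(y)): a=1, y=9, z=5
After step 2 (INC(a)): a=2, y=9, z=5
After step 3 (INC(y)): a=2, y=10, z=5
After step 4 (ABS(z)): a=2, y=10, z=5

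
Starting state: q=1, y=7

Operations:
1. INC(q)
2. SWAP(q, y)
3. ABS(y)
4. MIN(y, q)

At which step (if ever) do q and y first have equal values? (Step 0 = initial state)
Never

q and y never become equal during execution.

Comparing values at each step:
Initial: q=1, y=7
After step 1: q=2, y=7
After step 2: q=7, y=2
After step 3: q=7, y=2
After step 4: q=7, y=2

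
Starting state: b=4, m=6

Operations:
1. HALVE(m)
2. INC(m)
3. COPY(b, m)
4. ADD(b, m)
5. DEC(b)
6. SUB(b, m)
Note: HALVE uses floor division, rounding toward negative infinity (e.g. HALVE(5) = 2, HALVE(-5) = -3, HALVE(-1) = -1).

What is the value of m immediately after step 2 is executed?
m = 4

Tracing m through execution:
Initial: m = 6
After step 1 (HALVE(m)): m = 3
After step 2 (INC(m)): m = 4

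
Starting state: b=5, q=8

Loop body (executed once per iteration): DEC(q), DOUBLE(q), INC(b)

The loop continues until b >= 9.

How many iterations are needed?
4

Tracing iterations:
Initial: b=5, q=8
After iteration 1: b=6, q=14
After iteration 2: b=7, q=26
After iteration 3: b=8, q=50
After iteration 4: b=9, q=98
b >= 9 now holds, so the loop exits after 4 iterations.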